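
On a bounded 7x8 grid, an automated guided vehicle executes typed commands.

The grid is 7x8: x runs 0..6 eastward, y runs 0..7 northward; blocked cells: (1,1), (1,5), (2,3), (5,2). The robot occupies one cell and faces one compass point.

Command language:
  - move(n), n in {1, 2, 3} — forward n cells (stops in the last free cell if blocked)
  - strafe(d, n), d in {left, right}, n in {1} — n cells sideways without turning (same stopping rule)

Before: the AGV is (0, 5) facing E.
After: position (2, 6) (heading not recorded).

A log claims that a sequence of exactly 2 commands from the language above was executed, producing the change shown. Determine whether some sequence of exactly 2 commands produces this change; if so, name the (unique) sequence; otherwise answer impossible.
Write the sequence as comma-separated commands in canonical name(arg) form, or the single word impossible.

key: running move(2) before strafe(left, 1) would end elsewhere — order is forced
begin: (0, 5) facing E
t=1 strafe(left, 1) ⇒ (0, 6) facing E
t=2 move(2) ⇒ (2, 6) facing E
all 25 alternatives checked — unique.

strafe(left, 1), move(2)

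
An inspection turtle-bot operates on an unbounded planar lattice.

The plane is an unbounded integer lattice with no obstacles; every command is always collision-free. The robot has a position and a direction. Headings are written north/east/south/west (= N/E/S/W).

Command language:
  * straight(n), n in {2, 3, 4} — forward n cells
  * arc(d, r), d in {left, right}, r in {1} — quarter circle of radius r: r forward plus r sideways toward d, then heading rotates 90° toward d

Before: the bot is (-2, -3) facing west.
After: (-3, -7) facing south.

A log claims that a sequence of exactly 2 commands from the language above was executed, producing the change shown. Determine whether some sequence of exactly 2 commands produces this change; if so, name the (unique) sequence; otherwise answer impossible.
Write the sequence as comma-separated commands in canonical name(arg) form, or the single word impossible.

key: position moved to (-3,-7) AND the heading swung to S — translation plus rotation needed
t0: (-2, -3) facing west
step 1 (arc(left, 1)): (-3, -4) facing south
step 2 (straight(3)): (-3, -7) facing south
all 25 alternatives checked — unique.

arc(left, 1), straight(3)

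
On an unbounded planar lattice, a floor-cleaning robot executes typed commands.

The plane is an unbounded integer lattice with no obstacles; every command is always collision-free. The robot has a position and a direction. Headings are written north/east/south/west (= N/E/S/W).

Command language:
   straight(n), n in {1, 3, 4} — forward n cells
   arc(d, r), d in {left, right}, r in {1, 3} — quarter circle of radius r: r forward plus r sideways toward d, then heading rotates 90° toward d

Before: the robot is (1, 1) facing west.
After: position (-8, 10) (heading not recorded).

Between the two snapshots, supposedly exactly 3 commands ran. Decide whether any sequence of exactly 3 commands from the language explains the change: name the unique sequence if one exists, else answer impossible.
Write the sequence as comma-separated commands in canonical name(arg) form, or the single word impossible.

start: (1, 1) facing west
t=1 arc(right, 3) ⇒ (-2, 4) facing north
t=2 arc(left, 3) ⇒ (-5, 7) facing west
t=3 arc(right, 3) ⇒ (-8, 10) facing north
all 343 alternatives checked — unique.

arc(right, 3), arc(left, 3), arc(right, 3)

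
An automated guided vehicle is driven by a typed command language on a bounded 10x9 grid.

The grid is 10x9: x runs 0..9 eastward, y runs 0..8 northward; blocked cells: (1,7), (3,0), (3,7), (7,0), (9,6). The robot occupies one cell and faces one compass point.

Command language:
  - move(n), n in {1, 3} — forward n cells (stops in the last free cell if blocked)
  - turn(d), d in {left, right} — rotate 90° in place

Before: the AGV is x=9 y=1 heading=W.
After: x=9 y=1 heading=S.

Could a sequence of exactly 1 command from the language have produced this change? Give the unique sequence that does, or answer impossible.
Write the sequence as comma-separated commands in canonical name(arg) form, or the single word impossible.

turn(left)

key: parked at (9,1) the whole time — nothing moves the robot
start: x=9 y=1 heading=W
[1] after turn(left): x=9 y=1 heading=S
uniquely the one of 4 1-step routes that fits.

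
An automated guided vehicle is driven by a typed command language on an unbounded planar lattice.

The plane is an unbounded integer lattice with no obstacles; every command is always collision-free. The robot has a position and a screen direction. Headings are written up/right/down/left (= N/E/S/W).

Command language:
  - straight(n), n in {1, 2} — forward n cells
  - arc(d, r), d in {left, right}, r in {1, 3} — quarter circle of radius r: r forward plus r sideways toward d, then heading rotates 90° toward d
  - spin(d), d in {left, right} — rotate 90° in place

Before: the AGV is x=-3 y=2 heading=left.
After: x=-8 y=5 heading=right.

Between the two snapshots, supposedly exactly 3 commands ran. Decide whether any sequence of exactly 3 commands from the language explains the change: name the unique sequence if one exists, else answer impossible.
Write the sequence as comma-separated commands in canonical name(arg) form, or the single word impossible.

straight(2), arc(right, 3), spin(right)

key: running spin(right) before straight(2) would end elsewhere — order is forced
start: x=-3 y=2 heading=left
t=1 straight(2) ⇒ x=-5 y=2 heading=left
t=2 arc(right, 3) ⇒ x=-8 y=5 heading=up
t=3 spin(right) ⇒ x=-8 y=5 heading=right
uniquely the one of 512 3-step routes that fits.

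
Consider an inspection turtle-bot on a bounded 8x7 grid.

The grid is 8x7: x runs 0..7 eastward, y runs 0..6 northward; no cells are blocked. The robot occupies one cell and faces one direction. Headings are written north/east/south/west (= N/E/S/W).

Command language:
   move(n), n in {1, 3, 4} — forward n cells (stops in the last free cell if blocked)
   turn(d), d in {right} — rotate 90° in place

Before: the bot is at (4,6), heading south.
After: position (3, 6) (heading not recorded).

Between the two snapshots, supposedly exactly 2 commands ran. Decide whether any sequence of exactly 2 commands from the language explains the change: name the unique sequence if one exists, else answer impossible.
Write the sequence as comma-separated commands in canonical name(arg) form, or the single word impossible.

turn(right), move(1)

key: running move(1) before turn(right) would end elsewhere — order is forced
start: at (4,6), heading south
1. turn(right) → at (4,6), heading west
2. move(1) → at (3,6), heading west
no rival 2-sequence matches.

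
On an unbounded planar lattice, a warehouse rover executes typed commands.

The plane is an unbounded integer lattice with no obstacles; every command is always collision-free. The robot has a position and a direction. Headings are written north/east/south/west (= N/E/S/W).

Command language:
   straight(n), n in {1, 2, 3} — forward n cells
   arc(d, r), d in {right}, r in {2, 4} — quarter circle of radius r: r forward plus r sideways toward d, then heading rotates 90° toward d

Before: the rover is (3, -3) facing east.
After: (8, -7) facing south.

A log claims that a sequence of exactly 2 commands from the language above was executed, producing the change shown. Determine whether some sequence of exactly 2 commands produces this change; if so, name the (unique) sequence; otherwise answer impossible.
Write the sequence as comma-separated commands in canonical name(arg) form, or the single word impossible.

key: cell and facing (now S) both changed — the 2 commands mix motion and turning
begin: (3, -3) facing east
step 1 (straight(1)): (4, -3) facing east
step 2 (arc(right, 4)): (8, -7) facing south
uniquely the one of 25 2-step routes that fits.

straight(1), arc(right, 4)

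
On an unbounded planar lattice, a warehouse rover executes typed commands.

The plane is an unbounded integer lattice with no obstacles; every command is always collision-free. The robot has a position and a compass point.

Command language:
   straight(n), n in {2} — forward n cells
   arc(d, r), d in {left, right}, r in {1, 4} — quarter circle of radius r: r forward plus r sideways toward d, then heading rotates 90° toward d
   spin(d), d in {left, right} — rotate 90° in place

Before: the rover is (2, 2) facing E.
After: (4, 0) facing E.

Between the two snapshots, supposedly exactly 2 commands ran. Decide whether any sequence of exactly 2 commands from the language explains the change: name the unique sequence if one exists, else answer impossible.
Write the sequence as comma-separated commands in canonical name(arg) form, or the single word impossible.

key: running arc(left, 1) before arc(right, 1) would end elsewhere — order is forced
begin: (2, 2) facing E
step 1 (arc(right, 1)): (3, 1) facing S
step 2 (arc(left, 1)): (4, 0) facing E
no rival 2-sequence matches.

arc(right, 1), arc(left, 1)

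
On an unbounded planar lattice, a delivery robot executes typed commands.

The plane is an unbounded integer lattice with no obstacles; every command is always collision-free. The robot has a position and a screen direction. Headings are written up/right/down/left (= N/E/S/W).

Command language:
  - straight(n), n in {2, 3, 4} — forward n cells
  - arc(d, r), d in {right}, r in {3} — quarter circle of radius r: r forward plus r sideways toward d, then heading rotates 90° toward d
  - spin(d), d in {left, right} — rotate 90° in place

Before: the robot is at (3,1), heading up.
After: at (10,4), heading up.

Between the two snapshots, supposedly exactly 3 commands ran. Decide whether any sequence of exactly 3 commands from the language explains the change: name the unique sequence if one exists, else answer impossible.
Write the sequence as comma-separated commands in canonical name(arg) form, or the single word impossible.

key: running spin(left) before arc(right, 3) would end elsewhere — order is forced
begin: at (3,1), heading up
step 1 (arc(right, 3)): at (6,4), heading right
step 2 (straight(4)): at (10,4), heading right
step 3 (spin(left)): at (10,4), heading up
no other 3-command option fits: unique.

arc(right, 3), straight(4), spin(left)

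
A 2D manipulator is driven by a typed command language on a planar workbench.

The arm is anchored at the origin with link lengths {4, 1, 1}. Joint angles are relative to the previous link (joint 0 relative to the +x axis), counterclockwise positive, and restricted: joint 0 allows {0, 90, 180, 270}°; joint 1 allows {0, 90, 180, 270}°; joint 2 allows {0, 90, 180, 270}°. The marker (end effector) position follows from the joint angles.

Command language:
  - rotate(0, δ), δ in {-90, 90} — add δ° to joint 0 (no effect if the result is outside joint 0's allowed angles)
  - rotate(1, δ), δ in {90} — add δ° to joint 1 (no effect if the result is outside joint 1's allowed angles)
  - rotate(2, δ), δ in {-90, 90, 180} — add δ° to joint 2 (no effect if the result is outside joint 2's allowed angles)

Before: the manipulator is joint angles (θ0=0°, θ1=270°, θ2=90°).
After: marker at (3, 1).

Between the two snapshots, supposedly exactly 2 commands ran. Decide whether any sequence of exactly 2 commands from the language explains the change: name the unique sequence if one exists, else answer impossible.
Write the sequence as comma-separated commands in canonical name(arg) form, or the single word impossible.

rotate(1, 90), rotate(1, 90)

t0: joint angles (θ0=0°, θ1=270°, θ2=90°)
[1] after rotate(1, 90): joint angles (θ0=0°, θ1=0°, θ2=90°)
[2] after rotate(1, 90): joint angles (θ0=0°, θ1=90°, θ2=90°)
no rival 2-sequence matches.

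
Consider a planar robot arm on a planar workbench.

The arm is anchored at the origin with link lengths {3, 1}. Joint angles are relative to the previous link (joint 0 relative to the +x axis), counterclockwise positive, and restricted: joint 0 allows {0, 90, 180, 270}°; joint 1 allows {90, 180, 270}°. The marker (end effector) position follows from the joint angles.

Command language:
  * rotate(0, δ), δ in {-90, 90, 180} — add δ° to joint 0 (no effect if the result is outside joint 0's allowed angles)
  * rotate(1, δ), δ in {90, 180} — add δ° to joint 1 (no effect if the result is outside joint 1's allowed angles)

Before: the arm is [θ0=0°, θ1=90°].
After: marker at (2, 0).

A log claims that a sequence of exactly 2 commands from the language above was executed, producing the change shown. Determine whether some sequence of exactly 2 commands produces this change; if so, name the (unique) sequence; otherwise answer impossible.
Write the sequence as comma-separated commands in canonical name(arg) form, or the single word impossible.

key: running rotate(1, 180) before rotate(1, 90) would end elsewhere — order is forced
t0: [θ0=0°, θ1=90°]
[1] after rotate(1, 90): [θ0=0°, θ1=180°]
[2] after rotate(1, 180): [θ0=0°, θ1=180°]
all 25 alternatives checked — unique.

rotate(1, 90), rotate(1, 180)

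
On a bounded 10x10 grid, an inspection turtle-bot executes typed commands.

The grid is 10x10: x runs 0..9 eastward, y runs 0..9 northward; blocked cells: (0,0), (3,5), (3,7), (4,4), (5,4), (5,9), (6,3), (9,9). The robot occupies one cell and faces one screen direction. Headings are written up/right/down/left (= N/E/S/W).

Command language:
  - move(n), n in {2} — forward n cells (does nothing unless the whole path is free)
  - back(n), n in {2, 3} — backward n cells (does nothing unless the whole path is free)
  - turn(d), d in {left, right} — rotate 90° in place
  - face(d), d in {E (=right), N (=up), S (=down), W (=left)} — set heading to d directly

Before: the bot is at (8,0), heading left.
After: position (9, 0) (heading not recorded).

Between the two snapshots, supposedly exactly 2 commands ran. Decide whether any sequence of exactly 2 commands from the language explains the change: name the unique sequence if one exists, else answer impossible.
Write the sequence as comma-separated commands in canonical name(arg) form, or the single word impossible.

key: running back(3) before move(2) would end elsewhere — order is forced
initial: at (8,0), heading left
1. move(2) → at (6,0), heading left
2. back(3) → at (9,0), heading left
all 81 alternatives checked — unique.

move(2), back(3)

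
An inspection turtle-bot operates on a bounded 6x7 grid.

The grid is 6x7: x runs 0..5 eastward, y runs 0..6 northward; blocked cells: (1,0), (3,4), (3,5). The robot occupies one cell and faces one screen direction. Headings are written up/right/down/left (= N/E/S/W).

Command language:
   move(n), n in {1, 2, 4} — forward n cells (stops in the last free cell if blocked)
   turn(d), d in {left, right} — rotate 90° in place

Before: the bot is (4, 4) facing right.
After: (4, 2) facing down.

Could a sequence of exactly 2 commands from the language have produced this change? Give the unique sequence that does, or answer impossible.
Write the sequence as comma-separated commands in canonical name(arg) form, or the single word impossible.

turn(right), move(2)

key: cell and facing (now S) both changed — the 2 commands mix motion and turning
begin: (4, 4) facing right
step 1 (turn(right)): (4, 4) facing down
step 2 (move(2)): (4, 2) facing down
no other 2-command option fits: unique.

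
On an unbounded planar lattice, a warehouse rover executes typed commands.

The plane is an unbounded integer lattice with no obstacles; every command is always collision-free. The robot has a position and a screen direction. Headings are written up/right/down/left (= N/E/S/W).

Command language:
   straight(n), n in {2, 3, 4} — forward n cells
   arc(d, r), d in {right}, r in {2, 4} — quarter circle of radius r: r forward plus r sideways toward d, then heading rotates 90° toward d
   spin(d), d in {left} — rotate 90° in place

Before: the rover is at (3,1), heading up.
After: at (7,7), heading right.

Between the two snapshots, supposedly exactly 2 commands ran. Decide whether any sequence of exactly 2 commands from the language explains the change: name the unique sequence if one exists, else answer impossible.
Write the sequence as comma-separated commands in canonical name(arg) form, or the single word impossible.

straight(2), arc(right, 4)

key: running arc(right, 4) before straight(2) would end elsewhere — order is forced
initial: at (3,1), heading up
[1] after straight(2): at (3,3), heading up
[2] after arc(right, 4): at (7,7), heading right
all 36 alternatives checked — unique.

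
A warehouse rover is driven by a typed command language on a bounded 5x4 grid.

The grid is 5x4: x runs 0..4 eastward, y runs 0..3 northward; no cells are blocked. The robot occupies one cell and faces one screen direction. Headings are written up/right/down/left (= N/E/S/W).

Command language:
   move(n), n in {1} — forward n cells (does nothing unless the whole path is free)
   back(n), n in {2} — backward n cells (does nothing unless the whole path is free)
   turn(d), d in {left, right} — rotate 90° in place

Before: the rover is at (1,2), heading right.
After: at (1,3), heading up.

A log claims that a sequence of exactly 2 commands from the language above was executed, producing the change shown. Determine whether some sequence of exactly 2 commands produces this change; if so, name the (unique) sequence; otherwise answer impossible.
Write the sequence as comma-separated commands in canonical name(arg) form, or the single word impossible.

key: order matters: swapping turn(left) and move(1) lands elsewhere
start: at (1,2), heading right
t=1 turn(left) ⇒ at (1,2), heading up
t=2 move(1) ⇒ at (1,3), heading up
uniquely the one of 16 2-step routes that fits.

turn(left), move(1)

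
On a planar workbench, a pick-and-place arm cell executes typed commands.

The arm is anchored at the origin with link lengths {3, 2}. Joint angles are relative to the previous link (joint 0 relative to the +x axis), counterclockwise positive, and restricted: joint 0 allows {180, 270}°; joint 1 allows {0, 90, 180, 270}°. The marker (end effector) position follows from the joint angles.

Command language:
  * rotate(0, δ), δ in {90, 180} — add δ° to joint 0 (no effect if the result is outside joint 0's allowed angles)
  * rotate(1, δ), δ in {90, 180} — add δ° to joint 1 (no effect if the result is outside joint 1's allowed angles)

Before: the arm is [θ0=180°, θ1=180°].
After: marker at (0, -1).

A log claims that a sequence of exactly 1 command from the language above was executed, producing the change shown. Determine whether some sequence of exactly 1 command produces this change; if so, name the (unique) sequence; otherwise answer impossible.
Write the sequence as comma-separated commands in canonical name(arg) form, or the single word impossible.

begin: [θ0=180°, θ1=180°]
step 1 (rotate(0, 90)): [θ0=270°, θ1=180°]
no other 1-command option fits: unique.

rotate(0, 90)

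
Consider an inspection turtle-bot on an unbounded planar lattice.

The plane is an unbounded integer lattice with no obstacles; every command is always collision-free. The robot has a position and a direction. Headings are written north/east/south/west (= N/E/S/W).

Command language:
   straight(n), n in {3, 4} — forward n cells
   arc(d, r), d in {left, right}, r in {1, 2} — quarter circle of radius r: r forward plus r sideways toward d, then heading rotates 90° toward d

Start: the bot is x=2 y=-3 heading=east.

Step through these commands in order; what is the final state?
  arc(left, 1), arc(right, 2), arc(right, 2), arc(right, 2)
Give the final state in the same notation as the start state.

x=5 y=-4 heading=west

start: x=2 y=-3 heading=east
[1] after arc(left, 1): x=3 y=-2 heading=north
[2] after arc(right, 2): x=5 y=0 heading=east
[3] after arc(right, 2): x=7 y=-2 heading=south
[4] after arc(right, 2): x=5 y=-4 heading=west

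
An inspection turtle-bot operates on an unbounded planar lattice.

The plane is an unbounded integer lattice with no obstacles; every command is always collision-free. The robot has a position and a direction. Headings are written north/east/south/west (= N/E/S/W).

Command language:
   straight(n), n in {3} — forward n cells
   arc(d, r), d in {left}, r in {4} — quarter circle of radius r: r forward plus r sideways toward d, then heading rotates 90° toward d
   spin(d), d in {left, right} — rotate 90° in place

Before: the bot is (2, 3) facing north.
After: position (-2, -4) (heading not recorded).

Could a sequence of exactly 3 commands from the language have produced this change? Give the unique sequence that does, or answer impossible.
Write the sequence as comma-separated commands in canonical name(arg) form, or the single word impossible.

spin(left), arc(left, 4), straight(3)

key: running straight(3) before spin(left) would end elsewhere — order is forced
start: (2, 3) facing north
[1] after spin(left): (2, 3) facing west
[2] after arc(left, 4): (-2, -1) facing south
[3] after straight(3): (-2, -4) facing south
uniquely the one of 64 3-step routes that fits.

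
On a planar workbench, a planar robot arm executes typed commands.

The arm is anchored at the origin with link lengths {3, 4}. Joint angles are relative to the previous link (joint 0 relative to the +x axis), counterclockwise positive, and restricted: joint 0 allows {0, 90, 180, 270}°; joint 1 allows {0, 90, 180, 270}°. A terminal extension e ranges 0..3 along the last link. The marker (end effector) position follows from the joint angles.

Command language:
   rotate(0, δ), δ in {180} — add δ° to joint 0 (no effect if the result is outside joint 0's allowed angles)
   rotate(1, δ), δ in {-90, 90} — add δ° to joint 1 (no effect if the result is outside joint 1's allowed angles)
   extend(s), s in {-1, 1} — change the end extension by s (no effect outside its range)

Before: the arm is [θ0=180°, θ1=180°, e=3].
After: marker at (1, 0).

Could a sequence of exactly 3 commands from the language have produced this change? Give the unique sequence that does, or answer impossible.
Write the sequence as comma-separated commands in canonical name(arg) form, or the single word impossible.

extend(-1), extend(-1), extend(-1)

t0: [θ0=180°, θ1=180°, e=3]
t=1 extend(-1) ⇒ [θ0=180°, θ1=180°, e=2]
t=2 extend(-1) ⇒ [θ0=180°, θ1=180°, e=1]
t=3 extend(-1) ⇒ [θ0=180°, θ1=180°, e=0]
all 125 alternatives checked — unique.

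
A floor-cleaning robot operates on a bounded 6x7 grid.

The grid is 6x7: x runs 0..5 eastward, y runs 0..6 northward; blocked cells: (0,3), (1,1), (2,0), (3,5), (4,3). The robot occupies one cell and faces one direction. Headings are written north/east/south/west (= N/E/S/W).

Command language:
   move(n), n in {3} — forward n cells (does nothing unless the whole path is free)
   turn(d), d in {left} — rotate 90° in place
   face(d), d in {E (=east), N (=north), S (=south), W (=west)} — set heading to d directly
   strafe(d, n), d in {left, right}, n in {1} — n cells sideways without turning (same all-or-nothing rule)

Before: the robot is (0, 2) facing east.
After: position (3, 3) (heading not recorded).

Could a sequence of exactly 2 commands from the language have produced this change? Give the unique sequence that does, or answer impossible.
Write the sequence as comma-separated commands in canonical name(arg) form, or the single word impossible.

move(3), strafe(left, 1)

key: order matters: swapping move(3) and strafe(left, 1) lands elsewhere
begin: (0, 2) facing east
t=1 move(3) ⇒ (3, 2) facing east
t=2 strafe(left, 1) ⇒ (3, 3) facing east
all 64 alternatives checked — unique.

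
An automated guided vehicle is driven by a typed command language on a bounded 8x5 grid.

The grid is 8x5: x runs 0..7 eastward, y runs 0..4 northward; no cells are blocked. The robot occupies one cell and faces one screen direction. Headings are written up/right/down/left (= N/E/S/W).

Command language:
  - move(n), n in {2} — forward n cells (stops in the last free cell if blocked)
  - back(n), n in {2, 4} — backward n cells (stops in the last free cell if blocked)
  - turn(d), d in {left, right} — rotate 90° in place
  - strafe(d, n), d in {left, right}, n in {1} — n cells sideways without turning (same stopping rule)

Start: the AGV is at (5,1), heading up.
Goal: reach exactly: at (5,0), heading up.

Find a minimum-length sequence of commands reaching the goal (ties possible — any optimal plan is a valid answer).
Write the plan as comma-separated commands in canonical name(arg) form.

from: at (5,1), heading up
t=1 back(4) ⇒ at (5,0), heading up
shorter routes all fall short; 1 is best.

back(4)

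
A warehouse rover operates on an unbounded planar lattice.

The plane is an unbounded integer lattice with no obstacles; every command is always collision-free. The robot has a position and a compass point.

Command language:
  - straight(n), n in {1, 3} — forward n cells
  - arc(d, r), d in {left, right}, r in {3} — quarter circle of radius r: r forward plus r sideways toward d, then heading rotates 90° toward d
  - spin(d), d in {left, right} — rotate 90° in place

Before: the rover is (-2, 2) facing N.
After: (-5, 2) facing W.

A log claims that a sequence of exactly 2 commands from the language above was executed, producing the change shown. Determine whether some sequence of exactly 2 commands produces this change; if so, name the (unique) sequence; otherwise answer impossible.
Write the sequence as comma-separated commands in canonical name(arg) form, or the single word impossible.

key: order matters: swapping spin(left) and straight(3) lands elsewhere
start: (-2, 2) facing N
step 1 (spin(left)): (-2, 2) facing W
step 2 (straight(3)): (-5, 2) facing W
no other 2-command option fits: unique.

spin(left), straight(3)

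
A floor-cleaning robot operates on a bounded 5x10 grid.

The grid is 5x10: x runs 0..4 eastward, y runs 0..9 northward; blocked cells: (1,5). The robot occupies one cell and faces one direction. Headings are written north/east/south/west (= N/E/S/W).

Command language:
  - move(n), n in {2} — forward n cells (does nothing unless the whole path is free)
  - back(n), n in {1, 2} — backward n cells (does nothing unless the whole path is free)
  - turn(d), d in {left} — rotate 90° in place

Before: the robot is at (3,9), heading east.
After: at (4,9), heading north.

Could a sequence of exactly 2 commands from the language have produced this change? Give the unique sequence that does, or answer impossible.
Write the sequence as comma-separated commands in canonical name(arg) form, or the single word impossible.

all 16 sequences checked — none match.

impossible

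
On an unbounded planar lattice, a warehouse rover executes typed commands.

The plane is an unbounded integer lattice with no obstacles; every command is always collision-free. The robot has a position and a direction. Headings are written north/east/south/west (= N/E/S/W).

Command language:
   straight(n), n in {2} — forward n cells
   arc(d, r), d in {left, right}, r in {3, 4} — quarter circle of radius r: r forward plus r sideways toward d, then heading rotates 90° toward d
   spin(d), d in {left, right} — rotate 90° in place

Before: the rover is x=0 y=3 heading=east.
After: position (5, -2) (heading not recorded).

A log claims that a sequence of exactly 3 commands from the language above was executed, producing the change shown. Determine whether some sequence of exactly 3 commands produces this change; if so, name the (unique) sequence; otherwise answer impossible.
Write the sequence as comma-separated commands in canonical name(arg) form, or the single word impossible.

initial: x=0 y=3 heading=east
t=1 straight(2) ⇒ x=2 y=3 heading=east
t=2 arc(right, 3) ⇒ x=5 y=0 heading=south
t=3 straight(2) ⇒ x=5 y=-2 heading=south
uniquely the one of 343 3-step routes that fits.

straight(2), arc(right, 3), straight(2)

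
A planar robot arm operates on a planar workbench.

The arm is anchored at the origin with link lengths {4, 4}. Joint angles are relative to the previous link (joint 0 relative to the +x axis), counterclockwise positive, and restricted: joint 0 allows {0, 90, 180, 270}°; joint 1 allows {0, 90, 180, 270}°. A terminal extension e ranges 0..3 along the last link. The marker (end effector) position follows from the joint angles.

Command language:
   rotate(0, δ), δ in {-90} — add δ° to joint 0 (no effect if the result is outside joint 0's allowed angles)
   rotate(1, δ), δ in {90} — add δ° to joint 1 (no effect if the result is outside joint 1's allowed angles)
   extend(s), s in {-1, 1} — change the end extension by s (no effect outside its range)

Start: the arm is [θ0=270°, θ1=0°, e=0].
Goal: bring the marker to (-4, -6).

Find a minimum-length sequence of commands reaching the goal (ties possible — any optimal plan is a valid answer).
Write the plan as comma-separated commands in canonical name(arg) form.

extend(1), extend(1), rotate(0, -90), rotate(1, 90)

initial: [θ0=270°, θ1=0°, e=0]
step 1 (extend(1)): [θ0=270°, θ1=0°, e=1]
step 2 (extend(1)): [θ0=270°, θ1=0°, e=2]
step 3 (rotate(0, -90)): [θ0=180°, θ1=0°, e=2]
step 4 (rotate(1, 90)): [θ0=180°, θ1=90°, e=2]
minimal: 4 command(s), checked below 4.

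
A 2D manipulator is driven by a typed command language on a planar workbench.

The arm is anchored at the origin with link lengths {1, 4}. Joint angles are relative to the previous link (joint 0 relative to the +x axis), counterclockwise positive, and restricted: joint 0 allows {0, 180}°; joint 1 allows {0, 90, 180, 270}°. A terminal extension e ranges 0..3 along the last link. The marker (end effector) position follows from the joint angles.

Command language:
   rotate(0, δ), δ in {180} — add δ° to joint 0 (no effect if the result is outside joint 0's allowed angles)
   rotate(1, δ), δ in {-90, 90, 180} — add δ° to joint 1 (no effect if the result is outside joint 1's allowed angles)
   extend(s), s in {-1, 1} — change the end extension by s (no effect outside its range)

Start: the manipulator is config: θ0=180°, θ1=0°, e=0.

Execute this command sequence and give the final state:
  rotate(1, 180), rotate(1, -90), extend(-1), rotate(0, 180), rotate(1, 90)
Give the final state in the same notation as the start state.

config: θ0=0°, θ1=180°, e=0

start: config: θ0=180°, θ1=0°, e=0
step 1 (rotate(1, 180)): config: θ0=180°, θ1=180°, e=0
step 2 (rotate(1, -90)): config: θ0=180°, θ1=90°, e=0
step 3 (extend(-1)): config: θ0=180°, θ1=90°, e=0
step 4 (rotate(0, 180)): config: θ0=0°, θ1=90°, e=0
step 5 (rotate(1, 90)): config: θ0=0°, θ1=180°, e=0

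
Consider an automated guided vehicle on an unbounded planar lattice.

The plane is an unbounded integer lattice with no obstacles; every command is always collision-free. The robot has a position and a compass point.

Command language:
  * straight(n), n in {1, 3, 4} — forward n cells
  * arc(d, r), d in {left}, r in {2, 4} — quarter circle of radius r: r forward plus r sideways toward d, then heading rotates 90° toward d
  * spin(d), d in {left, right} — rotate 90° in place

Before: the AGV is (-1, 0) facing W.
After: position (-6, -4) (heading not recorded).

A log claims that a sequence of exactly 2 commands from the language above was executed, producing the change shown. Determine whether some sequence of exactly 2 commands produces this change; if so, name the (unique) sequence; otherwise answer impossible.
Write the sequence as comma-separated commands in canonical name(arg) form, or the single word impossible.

key: running arc(left, 4) before straight(1) would end elsewhere — order is forced
initial: (-1, 0) facing W
t=1 straight(1) ⇒ (-2, 0) facing W
t=2 arc(left, 4) ⇒ (-6, -4) facing S
no other 2-command option fits: unique.

straight(1), arc(left, 4)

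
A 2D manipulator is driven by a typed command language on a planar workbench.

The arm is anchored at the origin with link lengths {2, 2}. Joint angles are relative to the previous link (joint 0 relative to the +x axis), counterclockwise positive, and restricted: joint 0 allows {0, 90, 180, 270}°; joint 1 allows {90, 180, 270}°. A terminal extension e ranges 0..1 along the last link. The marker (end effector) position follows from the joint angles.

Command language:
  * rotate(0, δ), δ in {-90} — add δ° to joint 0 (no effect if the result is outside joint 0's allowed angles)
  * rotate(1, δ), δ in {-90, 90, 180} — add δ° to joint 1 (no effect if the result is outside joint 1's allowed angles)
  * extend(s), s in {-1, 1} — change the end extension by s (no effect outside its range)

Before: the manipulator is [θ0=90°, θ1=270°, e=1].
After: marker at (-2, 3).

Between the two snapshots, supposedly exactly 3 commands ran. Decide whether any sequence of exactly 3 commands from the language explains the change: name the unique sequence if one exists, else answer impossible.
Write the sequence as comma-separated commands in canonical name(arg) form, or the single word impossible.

rotate(0, -90), rotate(0, -90), rotate(0, -90)

begin: [θ0=90°, θ1=270°, e=1]
1. rotate(0, -90) → [θ0=0°, θ1=270°, e=1]
2. rotate(0, -90) → [θ0=270°, θ1=270°, e=1]
3. rotate(0, -90) → [θ0=180°, θ1=270°, e=1]
no other 3-command option fits: unique.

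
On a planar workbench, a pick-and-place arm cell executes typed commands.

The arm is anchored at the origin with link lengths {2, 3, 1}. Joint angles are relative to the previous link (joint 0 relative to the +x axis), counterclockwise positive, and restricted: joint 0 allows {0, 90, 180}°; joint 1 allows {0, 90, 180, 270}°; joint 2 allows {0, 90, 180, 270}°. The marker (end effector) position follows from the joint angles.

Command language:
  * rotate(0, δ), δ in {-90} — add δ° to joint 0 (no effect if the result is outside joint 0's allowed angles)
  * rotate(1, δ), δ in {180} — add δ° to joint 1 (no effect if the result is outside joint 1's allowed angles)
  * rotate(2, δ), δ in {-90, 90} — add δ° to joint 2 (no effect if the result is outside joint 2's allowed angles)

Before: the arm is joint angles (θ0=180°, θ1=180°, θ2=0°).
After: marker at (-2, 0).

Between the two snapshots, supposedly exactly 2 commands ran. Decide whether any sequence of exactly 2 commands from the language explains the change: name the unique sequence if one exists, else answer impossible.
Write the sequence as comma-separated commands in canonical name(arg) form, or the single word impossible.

rotate(0, -90), rotate(0, -90)

initial: joint angles (θ0=180°, θ1=180°, θ2=0°)
[1] after rotate(0, -90): joint angles (θ0=90°, θ1=180°, θ2=0°)
[2] after rotate(0, -90): joint angles (θ0=0°, θ1=180°, θ2=0°)
no other 2-command option fits: unique.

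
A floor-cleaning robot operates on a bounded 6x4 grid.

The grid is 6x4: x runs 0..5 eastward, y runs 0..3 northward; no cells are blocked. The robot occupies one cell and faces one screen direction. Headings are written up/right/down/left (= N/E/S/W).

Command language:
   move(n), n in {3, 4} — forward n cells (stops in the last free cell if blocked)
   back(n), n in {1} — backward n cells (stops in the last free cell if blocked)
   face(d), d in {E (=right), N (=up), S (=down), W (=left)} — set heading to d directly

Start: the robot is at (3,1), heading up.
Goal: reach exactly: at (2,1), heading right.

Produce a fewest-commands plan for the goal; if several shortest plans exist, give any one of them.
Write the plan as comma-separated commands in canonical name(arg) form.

from: at (3,1), heading up
t=1 face(E) ⇒ at (3,1), heading right
t=2 back(1) ⇒ at (2,1), heading right
shorter routes all fall short; 2 is best.

face(E), back(1)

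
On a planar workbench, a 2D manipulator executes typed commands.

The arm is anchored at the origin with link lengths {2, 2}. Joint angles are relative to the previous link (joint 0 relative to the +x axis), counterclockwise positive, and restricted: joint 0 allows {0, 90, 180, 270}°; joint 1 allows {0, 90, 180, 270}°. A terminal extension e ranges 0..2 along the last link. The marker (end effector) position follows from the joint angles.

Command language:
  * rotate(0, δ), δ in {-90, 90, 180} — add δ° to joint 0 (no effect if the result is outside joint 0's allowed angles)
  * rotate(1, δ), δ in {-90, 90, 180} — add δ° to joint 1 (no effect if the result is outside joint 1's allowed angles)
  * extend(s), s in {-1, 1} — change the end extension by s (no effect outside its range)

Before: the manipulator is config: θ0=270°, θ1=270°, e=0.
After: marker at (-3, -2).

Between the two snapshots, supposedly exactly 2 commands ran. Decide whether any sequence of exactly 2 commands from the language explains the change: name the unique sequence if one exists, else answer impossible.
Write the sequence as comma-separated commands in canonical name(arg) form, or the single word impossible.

extend(-1), extend(1)

key: running extend(1) before extend(-1) would end elsewhere — order is forced
start: config: θ0=270°, θ1=270°, e=0
step 1 (extend(-1)): config: θ0=270°, θ1=270°, e=0
step 2 (extend(1)): config: θ0=270°, θ1=270°, e=1
no other 2-command option fits: unique.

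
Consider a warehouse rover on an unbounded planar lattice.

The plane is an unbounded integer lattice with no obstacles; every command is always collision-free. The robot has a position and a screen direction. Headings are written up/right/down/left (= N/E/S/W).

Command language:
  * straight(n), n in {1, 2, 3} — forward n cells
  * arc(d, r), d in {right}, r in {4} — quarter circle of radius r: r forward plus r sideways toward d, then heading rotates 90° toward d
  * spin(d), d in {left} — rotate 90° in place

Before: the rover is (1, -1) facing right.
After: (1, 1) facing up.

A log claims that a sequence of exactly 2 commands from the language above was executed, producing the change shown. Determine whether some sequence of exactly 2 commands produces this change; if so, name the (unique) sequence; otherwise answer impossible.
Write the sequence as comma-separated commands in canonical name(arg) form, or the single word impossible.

key: cell and facing (now N) both changed — the 2 commands mix motion and turning
t0: (1, -1) facing right
1. spin(left) → (1, -1) facing up
2. straight(2) → (1, 1) facing up
no rival 2-sequence matches.

spin(left), straight(2)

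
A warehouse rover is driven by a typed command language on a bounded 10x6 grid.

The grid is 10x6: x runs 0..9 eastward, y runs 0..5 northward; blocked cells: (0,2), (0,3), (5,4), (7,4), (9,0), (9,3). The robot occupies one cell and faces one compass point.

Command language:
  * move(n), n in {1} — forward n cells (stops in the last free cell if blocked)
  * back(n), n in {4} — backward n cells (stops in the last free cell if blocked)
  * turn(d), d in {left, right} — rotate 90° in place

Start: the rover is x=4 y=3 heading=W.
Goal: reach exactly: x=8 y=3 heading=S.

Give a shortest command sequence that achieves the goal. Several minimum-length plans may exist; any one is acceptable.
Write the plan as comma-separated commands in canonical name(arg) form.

begin: x=4 y=3 heading=W
[1] after back(4): x=8 y=3 heading=W
[2] after turn(left): x=8 y=3 heading=S
no 1-step plan works, so 2 is optimal.

back(4), turn(left)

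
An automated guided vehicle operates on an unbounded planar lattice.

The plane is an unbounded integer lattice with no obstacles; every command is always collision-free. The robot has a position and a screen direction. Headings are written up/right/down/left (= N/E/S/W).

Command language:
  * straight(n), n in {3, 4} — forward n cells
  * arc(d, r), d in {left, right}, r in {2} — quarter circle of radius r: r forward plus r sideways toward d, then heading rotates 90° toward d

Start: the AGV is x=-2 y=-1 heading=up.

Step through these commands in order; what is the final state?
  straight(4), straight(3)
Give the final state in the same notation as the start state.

x=-2 y=6 heading=up

begin: x=-2 y=-1 heading=up
[1] after straight(4): x=-2 y=3 heading=up
[2] after straight(3): x=-2 y=6 heading=up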